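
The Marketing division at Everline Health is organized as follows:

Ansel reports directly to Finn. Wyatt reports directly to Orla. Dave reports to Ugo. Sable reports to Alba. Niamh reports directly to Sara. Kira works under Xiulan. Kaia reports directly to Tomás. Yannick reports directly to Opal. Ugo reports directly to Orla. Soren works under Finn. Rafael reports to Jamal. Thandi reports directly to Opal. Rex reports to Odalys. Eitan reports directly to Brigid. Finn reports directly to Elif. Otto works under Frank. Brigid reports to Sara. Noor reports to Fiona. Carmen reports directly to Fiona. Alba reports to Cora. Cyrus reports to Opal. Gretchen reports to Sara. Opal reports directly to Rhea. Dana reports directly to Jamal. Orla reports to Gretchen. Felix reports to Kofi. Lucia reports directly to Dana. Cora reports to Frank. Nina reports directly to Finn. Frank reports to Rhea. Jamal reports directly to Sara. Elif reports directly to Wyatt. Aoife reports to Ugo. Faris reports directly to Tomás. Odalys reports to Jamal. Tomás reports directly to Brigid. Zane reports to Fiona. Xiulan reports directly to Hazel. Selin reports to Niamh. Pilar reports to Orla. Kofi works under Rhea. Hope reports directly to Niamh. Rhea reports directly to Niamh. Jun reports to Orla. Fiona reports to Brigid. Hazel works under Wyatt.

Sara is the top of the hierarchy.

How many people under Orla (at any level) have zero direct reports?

The people in Orla's organization with no one reporting to them are Pilar, Jun, Kira, Nina, Soren, Ansel, Aoife, Dave. That is 8.

8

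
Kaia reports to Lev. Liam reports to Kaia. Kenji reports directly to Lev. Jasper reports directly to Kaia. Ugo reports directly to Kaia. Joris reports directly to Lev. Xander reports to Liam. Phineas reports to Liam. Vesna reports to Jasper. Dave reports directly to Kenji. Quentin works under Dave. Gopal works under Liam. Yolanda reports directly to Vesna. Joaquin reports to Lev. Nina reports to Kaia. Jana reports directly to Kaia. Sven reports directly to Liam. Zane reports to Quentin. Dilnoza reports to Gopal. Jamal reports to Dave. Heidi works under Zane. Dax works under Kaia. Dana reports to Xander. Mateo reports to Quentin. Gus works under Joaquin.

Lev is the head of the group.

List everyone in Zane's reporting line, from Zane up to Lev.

Zane reports to Quentin. Quentin reports to Dave. Dave reports to Kenji. Kenji reports to Lev. Lev is at the top.

Zane -> Quentin -> Dave -> Kenji -> Lev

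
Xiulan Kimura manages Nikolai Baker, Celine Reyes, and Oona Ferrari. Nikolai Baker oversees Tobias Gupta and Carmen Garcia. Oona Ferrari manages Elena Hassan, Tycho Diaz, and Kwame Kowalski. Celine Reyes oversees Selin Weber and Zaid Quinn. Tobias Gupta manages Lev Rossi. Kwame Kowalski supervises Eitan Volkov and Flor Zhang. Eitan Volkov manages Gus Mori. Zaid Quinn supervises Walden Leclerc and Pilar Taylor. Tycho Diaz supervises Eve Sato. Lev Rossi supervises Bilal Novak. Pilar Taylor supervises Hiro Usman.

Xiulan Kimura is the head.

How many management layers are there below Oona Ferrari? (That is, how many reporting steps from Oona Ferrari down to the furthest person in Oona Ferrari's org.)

3

The longest chain under Oona Ferrari runs Oona Ferrari → Kwame Kowalski → Eitan Volkov → Gus Mori, which is 3 levels below Oona Ferrari.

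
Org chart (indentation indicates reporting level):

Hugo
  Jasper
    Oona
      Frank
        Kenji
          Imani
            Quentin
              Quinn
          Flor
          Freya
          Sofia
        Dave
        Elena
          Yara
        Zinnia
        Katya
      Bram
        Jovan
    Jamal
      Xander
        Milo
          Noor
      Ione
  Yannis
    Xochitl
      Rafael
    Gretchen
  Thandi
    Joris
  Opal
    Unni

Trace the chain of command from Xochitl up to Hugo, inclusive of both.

Xochitl reports to Yannis. Yannis reports to Hugo. Hugo is at the top.

Xochitl -> Yannis -> Hugo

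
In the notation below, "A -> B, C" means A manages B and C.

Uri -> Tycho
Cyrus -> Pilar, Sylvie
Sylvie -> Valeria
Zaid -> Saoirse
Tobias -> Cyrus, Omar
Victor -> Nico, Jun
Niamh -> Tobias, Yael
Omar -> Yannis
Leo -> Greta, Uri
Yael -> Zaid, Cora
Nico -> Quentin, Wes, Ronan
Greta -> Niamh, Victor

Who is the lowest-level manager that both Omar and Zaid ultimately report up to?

Niamh

Omar's chain of managers is Tobias, Niamh, Greta, Leo. Zaid's chain of managers is Yael, Niamh, Greta, Leo. The first manager that appears in both chains is Niamh.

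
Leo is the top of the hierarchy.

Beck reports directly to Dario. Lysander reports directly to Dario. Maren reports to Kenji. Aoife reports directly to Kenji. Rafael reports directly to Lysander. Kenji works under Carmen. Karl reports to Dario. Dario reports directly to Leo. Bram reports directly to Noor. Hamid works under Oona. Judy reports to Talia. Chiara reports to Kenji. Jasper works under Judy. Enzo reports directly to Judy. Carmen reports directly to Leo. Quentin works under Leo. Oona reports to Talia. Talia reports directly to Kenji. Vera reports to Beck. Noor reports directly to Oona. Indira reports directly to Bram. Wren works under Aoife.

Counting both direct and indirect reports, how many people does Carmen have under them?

Carmen directly manages Kenji. Under Kenji: Chiara, Aoife, Wren, Maren, Talia, Judy, Enzo, Jasper, Oona, Noor, Bram, Indira, Hamid (13). That's 14 in total.

14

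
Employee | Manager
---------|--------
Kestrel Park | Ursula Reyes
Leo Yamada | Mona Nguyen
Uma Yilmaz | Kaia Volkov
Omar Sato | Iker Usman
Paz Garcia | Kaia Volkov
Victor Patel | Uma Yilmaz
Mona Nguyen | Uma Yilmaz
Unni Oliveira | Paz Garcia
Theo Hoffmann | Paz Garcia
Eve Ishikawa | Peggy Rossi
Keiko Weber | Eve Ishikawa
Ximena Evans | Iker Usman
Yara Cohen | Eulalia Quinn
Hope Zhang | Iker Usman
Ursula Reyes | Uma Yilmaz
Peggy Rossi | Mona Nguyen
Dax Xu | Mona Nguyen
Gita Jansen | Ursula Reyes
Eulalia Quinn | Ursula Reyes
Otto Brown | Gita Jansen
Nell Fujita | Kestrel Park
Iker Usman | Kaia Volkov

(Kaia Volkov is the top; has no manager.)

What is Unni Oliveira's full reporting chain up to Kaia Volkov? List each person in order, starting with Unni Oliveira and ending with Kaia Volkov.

Unni Oliveira -> Paz Garcia -> Kaia Volkov

Unni Oliveira reports to Paz Garcia. Paz Garcia reports to Kaia Volkov. Kaia Volkov is at the top.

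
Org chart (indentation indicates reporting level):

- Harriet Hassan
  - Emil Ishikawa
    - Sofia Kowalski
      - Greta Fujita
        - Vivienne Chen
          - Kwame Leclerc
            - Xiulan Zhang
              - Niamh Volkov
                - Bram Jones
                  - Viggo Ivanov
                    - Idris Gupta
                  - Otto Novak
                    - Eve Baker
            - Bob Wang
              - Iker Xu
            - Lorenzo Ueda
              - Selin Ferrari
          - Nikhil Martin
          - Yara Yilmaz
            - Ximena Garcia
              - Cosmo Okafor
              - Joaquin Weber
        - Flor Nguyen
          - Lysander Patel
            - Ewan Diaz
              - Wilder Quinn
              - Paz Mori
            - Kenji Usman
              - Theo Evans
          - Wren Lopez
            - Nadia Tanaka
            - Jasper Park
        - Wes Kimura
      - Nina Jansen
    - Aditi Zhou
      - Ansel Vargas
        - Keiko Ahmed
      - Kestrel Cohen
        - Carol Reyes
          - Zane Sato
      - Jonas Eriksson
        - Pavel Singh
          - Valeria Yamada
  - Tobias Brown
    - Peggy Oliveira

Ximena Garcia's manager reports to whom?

Vivienne Chen

Ximena Garcia reports to Yara Yilmaz, and Yara Yilmaz reports to Vivienne Chen. So Ximena Garcia's skip-level manager is Vivienne Chen.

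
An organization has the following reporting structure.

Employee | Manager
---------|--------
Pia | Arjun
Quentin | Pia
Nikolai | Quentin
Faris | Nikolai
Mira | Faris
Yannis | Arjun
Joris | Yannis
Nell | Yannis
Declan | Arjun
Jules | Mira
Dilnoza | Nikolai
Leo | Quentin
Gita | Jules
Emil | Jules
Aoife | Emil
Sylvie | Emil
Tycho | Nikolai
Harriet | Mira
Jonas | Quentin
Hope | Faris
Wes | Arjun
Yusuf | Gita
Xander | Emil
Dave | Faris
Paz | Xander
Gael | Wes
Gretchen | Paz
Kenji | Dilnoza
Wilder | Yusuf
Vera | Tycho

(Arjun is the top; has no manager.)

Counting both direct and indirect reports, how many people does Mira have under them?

11

Mira directly manages Jules, Harriet. Under Jules: Emil, Xander, Paz, Gretchen, Sylvie, Aoife, Gita, Yusuf, Wilder (9). Harriet has no reports. So Mira's organization is 2 direct reports plus everyone under them: 10 + 1 = 11.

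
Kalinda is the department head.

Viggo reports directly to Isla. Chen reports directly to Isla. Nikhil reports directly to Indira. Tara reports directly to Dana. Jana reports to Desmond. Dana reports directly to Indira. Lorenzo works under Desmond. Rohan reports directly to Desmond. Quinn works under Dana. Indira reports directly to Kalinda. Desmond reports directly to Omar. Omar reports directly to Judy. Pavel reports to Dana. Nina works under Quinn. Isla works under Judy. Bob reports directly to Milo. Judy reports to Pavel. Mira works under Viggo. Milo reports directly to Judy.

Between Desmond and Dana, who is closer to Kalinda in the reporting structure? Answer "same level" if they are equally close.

Dana

Desmond is 6 levels below Kalinda; Dana is 2. Dana is higher.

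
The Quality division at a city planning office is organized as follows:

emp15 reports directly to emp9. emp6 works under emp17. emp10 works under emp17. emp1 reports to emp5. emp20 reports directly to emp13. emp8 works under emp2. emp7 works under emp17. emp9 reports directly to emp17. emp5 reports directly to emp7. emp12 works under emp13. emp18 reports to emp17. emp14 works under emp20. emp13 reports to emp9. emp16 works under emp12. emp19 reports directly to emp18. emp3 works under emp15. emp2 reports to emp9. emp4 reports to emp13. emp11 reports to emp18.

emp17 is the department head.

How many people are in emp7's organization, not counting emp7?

2

emp7 directly manages emp5. Under emp5: emp1 (1). That's 2 in total.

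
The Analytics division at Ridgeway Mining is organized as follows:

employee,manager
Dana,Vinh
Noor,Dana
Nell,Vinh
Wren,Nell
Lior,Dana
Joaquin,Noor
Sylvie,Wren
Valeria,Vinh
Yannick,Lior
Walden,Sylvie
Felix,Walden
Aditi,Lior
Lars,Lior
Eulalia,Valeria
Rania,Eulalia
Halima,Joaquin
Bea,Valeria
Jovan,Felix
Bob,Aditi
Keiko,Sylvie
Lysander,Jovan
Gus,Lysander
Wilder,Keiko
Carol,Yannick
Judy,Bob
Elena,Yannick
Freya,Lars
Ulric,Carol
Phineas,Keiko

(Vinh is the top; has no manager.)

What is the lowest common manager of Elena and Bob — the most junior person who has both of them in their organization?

Lior

Elena's chain of managers is Yannick, Lior, Dana, Vinh. Bob's chain of managers is Aditi, Lior, Dana, Vinh. The first manager that appears in both chains is Lior.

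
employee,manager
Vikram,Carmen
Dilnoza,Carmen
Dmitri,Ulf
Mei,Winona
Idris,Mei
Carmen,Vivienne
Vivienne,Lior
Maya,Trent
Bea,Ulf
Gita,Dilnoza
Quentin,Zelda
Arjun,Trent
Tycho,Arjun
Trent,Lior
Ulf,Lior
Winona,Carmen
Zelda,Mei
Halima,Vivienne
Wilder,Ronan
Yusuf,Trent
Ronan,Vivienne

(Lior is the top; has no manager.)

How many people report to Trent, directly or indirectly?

4

Trent directly manages Maya, Arjun, Yusuf. Maya has no reports. Under Arjun: Tycho (1). Yusuf has no reports. So Trent's organization is 3 direct reports plus everyone under them: 1 + 2 + 1 = 4.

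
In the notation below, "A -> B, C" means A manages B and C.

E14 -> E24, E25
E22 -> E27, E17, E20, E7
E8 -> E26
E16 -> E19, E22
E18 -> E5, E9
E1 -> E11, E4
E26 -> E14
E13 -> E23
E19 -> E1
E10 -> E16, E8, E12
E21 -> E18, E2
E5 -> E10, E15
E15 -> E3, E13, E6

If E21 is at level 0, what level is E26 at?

Chain from E26 up to E21: E26 → E8 → E10 → E5 → E18 → E21. That is 5 steps up, so E26 is 5 levels below E21.

5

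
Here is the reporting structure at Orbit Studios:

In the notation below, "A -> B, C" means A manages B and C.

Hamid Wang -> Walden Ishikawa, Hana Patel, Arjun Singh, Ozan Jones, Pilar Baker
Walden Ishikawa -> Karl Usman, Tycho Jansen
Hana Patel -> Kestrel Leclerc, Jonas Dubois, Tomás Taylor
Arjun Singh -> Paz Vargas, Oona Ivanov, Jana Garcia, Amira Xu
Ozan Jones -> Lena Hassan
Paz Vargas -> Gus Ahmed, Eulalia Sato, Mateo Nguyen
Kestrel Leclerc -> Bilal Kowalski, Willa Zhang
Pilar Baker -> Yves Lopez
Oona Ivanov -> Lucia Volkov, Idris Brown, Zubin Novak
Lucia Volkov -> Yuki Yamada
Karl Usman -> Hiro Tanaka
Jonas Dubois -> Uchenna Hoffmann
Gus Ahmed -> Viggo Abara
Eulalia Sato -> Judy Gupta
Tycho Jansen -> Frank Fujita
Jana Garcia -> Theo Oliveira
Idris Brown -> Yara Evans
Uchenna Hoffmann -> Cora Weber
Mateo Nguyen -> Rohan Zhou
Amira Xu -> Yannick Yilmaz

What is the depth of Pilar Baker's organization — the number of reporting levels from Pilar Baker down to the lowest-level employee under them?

The longest chain under Pilar Baker runs Pilar Baker → Yves Lopez, which is 1 level below Pilar Baker.

1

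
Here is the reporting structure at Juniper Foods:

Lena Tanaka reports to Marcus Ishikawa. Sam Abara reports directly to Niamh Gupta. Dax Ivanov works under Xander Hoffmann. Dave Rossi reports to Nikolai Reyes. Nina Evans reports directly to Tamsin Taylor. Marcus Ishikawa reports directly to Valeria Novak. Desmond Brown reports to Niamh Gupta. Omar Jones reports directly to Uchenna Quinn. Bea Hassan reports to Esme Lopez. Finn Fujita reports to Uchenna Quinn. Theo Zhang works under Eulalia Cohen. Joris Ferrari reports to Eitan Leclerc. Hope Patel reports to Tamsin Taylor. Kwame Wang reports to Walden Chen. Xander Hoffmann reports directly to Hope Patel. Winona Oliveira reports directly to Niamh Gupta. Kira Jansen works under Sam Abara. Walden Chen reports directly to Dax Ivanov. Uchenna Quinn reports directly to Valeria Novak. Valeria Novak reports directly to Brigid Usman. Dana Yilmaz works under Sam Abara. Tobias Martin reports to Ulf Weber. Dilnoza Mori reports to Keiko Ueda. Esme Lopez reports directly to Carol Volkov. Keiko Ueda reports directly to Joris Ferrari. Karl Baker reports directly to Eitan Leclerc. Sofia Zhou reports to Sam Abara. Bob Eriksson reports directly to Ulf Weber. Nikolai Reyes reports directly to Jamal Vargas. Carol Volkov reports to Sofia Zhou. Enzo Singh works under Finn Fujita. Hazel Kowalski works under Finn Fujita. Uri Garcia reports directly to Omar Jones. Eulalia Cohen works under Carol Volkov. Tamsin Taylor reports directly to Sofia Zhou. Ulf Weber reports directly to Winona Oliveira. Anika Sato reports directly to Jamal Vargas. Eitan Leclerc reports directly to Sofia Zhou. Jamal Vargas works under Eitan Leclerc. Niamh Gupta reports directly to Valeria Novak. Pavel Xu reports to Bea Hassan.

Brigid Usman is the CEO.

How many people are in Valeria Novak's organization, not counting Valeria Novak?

Valeria Novak directly manages Niamh Gupta, Marcus Ishikawa, Uchenna Quinn. Under Niamh Gupta: Desmond Brown, Sam Abara, Kira Jansen, Dana Yilmaz, Sofia Zhou, Tamsin Taylor, Hope Patel, Xander Hoffmann, Dax Ivanov, Walden Chen, Kwame Wang, Nina Evans, Carol Volkov, Esme Lopez, Bea Hassan, Pavel Xu, Eulalia Cohen, Theo Zhang, Eitan Leclerc, Karl Baker, Jamal Vargas, Anika Sato, Nikolai Reyes, Dave Rossi, Joris Ferrari, Keiko Ueda, Dilnoza Mori, Winona Oliveira, Ulf Weber, Tobias Martin, Bob Eriksson (31). Under Marcus Ishikawa: Lena Tanaka (1). Under Uchenna Quinn: Omar Jones, Uri Garcia, Finn Fujita, Hazel Kowalski, Enzo Singh (5). So Valeria Novak's organization is 3 direct reports plus everyone under them: 32 + 2 + 6 = 40.

40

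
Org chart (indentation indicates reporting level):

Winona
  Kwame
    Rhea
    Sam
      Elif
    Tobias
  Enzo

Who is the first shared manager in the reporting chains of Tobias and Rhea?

Tobias's chain of managers is Kwame, Winona. Rhea's chain of managers is Kwame, Winona. The first manager that appears in both chains is Kwame.

Kwame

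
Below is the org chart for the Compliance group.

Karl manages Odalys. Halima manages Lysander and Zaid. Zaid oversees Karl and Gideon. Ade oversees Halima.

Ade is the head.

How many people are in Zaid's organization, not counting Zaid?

3

Zaid directly manages Karl, Gideon. Under Karl: Odalys (1). Gideon has no reports. So Zaid's organization is 2 direct reports plus everyone under them: 2 + 1 = 3.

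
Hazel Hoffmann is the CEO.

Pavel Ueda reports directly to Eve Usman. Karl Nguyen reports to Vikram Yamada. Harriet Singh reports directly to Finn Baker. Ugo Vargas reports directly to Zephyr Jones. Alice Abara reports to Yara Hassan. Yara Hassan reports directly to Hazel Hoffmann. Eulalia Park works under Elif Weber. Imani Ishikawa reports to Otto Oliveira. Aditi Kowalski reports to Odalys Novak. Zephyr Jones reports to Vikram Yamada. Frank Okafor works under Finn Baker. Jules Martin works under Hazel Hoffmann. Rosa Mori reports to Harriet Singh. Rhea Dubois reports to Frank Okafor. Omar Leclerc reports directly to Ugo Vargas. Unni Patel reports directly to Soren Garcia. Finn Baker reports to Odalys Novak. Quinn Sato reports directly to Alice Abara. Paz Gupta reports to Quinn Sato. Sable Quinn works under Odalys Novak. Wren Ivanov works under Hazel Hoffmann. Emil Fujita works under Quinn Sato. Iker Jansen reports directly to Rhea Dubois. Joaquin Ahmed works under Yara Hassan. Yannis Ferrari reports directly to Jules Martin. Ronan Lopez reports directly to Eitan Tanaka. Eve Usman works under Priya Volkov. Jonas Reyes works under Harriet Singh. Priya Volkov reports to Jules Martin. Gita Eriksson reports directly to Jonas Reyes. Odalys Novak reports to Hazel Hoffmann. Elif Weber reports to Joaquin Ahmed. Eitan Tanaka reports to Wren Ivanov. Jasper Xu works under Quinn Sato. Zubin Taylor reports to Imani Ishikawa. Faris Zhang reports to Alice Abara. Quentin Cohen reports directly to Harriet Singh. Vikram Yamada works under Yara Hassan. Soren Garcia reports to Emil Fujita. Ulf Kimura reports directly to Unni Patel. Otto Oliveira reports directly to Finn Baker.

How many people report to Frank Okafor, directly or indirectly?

2

Frank Okafor directly manages Rhea Dubois. Under Rhea Dubois: Iker Jansen (1). That's 2 in total.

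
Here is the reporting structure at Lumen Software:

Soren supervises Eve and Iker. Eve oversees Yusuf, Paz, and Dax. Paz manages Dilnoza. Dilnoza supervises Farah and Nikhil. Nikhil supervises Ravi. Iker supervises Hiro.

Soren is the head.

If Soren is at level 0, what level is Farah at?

Chain from Farah up to Soren: Farah → Dilnoza → Paz → Eve → Soren. That is 4 steps up, so Farah is 4 levels below Soren.

4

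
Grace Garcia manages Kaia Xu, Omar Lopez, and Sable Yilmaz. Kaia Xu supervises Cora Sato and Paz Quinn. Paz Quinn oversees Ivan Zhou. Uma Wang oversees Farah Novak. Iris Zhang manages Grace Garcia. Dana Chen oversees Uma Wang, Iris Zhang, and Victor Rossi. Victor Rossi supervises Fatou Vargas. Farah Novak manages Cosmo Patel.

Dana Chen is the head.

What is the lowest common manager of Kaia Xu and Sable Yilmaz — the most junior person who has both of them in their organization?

Grace Garcia

Kaia Xu's chain of managers is Grace Garcia, Iris Zhang, Dana Chen. Sable Yilmaz's chain of managers is Grace Garcia, Iris Zhang, Dana Chen. The first manager that appears in both chains is Grace Garcia.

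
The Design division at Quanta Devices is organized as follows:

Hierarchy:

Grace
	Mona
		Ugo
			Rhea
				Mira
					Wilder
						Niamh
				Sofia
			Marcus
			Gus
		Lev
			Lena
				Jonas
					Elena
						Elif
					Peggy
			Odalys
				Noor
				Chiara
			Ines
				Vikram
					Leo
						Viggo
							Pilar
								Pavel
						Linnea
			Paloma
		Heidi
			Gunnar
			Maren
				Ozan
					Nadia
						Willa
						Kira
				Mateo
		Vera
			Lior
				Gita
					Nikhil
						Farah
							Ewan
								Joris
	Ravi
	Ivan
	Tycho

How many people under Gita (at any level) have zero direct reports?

The only person in Gita's organization with no one reporting to them is Joris. That is 1.

1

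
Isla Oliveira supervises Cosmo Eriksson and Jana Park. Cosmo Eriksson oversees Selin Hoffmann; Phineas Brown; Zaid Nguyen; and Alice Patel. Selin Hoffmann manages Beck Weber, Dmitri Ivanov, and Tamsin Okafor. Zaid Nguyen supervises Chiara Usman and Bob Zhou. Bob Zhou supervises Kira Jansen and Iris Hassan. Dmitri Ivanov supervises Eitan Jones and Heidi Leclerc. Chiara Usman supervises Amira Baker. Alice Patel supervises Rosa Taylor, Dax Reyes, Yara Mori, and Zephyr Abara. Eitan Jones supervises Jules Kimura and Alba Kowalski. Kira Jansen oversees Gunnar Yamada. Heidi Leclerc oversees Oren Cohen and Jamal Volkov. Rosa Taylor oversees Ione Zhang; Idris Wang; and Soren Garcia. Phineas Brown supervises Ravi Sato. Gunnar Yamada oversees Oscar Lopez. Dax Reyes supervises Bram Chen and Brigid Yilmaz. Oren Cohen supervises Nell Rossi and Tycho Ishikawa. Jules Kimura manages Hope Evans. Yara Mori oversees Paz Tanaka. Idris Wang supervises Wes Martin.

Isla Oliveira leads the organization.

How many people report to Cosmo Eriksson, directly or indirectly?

Cosmo Eriksson directly manages Selin Hoffmann, Zaid Nguyen, Alice Patel, Phineas Brown. Under Selin Hoffmann: Beck Weber, Tamsin Okafor, Dmitri Ivanov, Heidi Leclerc, Jamal Volkov, Oren Cohen, Tycho Ishikawa, Nell Rossi, Eitan Jones, Alba Kowalski, Jules Kimura, Hope Evans (12). Under Zaid Nguyen: Chiara Usman, Amira Baker, Bob Zhou, Iris Hassan, Kira Jansen, Gunnar Yamada, Oscar Lopez (7). Under Alice Patel: Zephyr Abara, Yara Mori, Paz Tanaka, Dax Reyes, Bram Chen, Brigid Yilmaz, Rosa Taylor, Soren Garcia, Idris Wang, Wes Martin, Ione Zhang (11). Under Phineas Brown: Ravi Sato (1). So Cosmo Eriksson's organization is 4 direct reports plus everyone under them: 13 + 8 + 12 + 2 = 35.

35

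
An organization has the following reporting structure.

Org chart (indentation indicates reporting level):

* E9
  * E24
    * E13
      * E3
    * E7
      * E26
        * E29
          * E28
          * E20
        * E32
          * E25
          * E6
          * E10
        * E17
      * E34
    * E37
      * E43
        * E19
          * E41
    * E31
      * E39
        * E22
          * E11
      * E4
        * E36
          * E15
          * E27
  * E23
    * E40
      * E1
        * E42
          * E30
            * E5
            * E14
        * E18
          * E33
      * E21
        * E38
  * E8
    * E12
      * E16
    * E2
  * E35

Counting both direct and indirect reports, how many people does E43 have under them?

2

E43 directly manages E19. Under E19: E41 (1). That's 2 in total.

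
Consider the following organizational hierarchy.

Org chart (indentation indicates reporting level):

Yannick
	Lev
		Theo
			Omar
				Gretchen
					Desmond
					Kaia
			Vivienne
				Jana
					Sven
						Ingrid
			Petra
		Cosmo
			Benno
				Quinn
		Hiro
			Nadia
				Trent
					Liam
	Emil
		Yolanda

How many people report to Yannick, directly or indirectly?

20

Yannick directly manages Lev, Emil. Under Lev: Hiro, Nadia, Trent, Liam, Cosmo, Benno, Quinn, Theo, Petra, Vivienne, Jana, Sven, Ingrid, Omar, Gretchen, Kaia, Desmond (17). Under Emil: Yolanda (1). So Yannick's organization is 2 direct reports plus everyone under them: 18 + 2 = 20.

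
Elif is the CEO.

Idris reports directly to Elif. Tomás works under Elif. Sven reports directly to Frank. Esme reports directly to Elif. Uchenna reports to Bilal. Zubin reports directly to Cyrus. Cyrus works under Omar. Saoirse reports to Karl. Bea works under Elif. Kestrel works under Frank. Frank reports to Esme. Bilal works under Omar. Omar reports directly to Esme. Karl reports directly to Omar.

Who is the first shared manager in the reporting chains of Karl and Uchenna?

Karl's chain of managers is Omar, Esme, Elif. Uchenna's chain of managers is Bilal, Omar, Esme, Elif. The first manager that appears in both chains is Omar.

Omar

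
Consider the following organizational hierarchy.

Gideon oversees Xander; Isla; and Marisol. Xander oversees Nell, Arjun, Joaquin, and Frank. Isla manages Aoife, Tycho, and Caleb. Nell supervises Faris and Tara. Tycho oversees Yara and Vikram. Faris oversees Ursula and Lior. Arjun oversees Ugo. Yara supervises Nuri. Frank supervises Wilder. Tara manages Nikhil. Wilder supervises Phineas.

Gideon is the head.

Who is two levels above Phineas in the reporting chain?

Frank

Phineas reports to Wilder, and Wilder reports to Frank. So Phineas's skip-level manager is Frank.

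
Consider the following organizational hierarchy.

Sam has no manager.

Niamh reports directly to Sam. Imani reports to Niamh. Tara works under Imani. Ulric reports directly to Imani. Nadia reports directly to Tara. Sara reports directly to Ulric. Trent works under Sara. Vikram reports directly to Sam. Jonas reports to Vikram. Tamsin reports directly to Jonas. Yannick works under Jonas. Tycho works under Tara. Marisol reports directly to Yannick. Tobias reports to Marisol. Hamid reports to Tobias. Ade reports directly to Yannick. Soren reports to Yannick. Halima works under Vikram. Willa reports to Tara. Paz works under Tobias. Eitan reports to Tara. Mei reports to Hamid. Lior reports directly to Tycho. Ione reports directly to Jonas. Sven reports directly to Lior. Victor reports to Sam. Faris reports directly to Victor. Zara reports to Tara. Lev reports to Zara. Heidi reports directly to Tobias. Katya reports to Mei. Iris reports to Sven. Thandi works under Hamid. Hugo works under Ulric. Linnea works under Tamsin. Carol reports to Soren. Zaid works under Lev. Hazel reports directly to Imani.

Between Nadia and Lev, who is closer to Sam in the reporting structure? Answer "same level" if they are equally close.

Nadia

Nadia is 4 levels below Sam; Lev is 5. Nadia is higher.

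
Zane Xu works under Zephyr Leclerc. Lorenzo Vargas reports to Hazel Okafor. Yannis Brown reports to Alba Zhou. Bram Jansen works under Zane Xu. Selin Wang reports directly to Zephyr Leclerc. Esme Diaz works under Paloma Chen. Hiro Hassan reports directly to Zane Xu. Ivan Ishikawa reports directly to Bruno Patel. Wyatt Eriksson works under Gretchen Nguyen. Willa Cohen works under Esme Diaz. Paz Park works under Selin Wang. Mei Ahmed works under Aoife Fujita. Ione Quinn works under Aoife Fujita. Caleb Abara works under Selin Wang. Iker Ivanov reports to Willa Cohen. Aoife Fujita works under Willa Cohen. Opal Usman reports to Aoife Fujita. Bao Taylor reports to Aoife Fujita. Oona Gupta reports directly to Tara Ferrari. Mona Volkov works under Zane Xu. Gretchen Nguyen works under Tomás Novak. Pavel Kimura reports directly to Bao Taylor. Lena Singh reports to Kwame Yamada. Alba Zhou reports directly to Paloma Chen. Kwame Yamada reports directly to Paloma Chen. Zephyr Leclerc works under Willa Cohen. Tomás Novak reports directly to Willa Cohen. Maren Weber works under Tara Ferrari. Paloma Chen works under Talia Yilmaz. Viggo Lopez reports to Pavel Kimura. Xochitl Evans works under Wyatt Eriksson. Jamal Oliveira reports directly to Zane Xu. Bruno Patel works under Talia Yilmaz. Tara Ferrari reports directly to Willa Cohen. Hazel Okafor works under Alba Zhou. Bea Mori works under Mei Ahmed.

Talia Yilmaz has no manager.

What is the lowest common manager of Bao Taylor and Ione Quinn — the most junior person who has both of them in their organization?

Aoife Fujita

Bao Taylor's chain of managers is Aoife Fujita, Willa Cohen, Esme Diaz, Paloma Chen, Talia Yilmaz. Ione Quinn's chain of managers is Aoife Fujita, Willa Cohen, Esme Diaz, Paloma Chen, Talia Yilmaz. The first manager that appears in both chains is Aoife Fujita.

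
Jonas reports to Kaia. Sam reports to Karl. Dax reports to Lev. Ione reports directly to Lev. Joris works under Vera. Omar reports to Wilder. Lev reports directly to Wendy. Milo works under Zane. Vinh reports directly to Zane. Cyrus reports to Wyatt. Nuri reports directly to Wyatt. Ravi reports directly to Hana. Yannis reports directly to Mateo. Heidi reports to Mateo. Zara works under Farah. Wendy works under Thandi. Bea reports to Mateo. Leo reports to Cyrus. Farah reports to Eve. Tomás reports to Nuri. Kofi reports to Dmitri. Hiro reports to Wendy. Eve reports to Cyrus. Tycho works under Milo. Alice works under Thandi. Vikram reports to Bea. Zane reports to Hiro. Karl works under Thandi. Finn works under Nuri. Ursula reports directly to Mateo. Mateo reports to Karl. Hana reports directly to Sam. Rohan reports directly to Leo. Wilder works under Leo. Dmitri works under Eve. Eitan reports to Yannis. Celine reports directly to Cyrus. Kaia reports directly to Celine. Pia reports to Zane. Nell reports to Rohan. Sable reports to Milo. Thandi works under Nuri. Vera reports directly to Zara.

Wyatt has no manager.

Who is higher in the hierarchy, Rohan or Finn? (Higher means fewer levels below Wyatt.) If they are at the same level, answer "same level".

Rohan is 3 levels below Wyatt; Finn is 2. Finn is higher.

Finn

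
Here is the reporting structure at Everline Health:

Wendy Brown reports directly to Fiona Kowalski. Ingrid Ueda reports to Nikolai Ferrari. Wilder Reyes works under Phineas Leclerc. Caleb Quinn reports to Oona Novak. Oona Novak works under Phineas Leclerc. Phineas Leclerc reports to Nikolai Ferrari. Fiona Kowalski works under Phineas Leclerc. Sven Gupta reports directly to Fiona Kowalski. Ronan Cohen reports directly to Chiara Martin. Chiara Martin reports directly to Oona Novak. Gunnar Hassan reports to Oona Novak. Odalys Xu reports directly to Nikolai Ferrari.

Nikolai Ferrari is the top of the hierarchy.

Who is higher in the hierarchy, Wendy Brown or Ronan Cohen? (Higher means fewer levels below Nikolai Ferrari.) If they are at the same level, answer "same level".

Wendy Brown is 3 levels below Nikolai Ferrari; Ronan Cohen is 4. Wendy Brown is higher.

Wendy Brown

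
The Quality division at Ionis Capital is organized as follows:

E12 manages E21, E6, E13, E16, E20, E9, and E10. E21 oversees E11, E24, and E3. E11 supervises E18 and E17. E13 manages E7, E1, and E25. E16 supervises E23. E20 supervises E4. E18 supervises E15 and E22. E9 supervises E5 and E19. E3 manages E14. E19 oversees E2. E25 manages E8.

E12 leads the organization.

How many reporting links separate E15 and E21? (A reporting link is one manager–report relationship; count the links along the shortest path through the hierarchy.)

3

E15 is in E21's organization: the chain from E15 up to E21 is E15 → E18 → E11 → E21, which is 3 links.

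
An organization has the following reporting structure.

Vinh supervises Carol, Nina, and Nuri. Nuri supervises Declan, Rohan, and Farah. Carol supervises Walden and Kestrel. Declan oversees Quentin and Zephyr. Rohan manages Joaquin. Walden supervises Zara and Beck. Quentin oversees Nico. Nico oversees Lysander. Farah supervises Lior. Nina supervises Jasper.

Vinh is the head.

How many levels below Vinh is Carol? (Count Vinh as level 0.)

Chain from Carol up to Vinh: Carol → Vinh. That is 1 step up, so Carol is 1 level below Vinh.

1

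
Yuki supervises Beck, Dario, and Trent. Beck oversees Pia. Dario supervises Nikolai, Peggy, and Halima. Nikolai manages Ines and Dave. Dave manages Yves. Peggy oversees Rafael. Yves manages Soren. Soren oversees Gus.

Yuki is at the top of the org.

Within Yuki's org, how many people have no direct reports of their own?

The people in Yuki's organization with no one reporting to them are Trent, Halima, Rafael, Ines, Gus, Pia. That is 6.

6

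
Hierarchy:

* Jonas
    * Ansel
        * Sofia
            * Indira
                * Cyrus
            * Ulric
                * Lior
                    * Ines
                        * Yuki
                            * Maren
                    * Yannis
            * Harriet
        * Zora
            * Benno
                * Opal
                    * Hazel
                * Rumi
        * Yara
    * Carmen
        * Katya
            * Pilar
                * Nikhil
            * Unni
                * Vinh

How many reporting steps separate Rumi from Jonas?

Chain from Rumi up to Jonas: Rumi → Benno → Zora → Ansel → Jonas. That is 4 steps up, so Rumi is 4 levels below Jonas.

4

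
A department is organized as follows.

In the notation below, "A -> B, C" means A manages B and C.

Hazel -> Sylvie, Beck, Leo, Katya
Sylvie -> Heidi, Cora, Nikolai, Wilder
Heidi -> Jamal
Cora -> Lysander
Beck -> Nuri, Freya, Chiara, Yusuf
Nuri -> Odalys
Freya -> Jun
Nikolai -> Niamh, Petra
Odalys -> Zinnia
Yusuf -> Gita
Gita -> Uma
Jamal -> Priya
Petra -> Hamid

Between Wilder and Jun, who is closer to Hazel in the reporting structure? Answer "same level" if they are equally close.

Wilder is 2 levels below Hazel; Jun is 3. Wilder is higher.

Wilder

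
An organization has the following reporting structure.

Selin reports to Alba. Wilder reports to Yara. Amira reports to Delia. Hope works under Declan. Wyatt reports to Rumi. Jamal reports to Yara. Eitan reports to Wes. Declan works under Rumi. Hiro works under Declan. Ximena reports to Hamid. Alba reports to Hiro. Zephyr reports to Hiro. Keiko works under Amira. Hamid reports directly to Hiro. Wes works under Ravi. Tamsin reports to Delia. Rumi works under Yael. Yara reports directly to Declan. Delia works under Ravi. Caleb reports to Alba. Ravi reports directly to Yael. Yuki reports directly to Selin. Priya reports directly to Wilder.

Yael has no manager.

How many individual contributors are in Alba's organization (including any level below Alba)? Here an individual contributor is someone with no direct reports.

2

The people in Alba's organization with no one reporting to them are Caleb, Yuki. That is 2.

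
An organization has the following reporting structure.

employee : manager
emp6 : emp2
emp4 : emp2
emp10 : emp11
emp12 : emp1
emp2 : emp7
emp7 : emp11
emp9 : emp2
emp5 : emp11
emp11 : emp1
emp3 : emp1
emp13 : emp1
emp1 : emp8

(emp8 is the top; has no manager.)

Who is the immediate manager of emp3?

emp3 reports directly to emp1.

emp1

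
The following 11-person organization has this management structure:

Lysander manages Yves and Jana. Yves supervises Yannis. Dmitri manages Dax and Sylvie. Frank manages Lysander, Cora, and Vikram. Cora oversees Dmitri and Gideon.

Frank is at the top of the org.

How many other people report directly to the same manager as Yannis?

0

Yannis reports to Yves, and Yves has no other direct reports. Yannis has 0 peers.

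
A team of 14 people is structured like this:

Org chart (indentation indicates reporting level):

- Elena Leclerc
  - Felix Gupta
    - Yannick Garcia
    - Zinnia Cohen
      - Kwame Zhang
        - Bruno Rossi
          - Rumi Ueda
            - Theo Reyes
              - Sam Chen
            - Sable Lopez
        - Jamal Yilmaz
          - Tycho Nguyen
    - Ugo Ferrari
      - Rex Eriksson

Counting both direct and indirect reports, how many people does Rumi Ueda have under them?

3

Rumi Ueda directly manages Theo Reyes, Sable Lopez. Under Theo Reyes: Sam Chen (1). Sable Lopez has no reports. So Rumi Ueda's organization is 2 direct reports plus everyone under them: 2 + 1 = 3.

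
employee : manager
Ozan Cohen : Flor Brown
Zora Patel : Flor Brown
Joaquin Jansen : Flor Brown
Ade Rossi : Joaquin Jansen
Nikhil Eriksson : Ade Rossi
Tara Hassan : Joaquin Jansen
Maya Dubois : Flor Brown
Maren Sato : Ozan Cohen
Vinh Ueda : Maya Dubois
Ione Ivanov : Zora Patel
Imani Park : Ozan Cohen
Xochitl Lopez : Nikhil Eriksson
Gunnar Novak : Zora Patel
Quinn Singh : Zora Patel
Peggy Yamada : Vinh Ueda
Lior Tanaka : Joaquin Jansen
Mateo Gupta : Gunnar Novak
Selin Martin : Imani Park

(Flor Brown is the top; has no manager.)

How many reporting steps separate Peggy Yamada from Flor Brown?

Chain from Peggy Yamada up to Flor Brown: Peggy Yamada → Vinh Ueda → Maya Dubois → Flor Brown. That is 3 steps up, so Peggy Yamada is 3 levels below Flor Brown.

3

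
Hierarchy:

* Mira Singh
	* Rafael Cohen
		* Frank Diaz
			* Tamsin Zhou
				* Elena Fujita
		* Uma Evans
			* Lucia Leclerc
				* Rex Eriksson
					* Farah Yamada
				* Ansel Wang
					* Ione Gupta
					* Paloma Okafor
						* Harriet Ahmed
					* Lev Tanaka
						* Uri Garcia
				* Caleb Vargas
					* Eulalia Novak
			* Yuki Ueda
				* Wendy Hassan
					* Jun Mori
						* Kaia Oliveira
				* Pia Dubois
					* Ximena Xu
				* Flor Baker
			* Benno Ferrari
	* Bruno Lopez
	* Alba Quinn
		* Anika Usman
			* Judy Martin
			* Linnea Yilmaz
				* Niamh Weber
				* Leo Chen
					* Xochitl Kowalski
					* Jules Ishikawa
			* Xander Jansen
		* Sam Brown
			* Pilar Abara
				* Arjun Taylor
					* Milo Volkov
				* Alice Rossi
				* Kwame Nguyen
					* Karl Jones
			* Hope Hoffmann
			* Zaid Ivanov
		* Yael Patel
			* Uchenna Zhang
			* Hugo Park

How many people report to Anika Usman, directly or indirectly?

Anika Usman directly manages Judy Martin, Linnea Yilmaz, Xander Jansen. Judy Martin has no reports. Under Linnea Yilmaz: Leo Chen, Jules Ishikawa, Xochitl Kowalski, Niamh Weber (4). Xander Jansen has no reports. So Anika Usman's organization is 3 direct reports plus everyone under them: 1 + 5 + 1 = 7.

7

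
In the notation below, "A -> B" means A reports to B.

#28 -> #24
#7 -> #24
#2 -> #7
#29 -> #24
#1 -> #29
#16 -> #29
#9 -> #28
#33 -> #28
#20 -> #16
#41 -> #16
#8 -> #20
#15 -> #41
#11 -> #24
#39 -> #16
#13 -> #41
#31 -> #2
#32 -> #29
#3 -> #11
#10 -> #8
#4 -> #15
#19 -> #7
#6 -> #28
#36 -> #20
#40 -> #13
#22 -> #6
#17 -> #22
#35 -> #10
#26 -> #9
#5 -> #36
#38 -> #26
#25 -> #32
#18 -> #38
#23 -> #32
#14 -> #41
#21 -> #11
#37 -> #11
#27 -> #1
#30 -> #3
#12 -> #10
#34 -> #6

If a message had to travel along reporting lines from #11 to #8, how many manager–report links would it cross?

#11 is 1 level below #24, and #8 is 4 levels below #24 (their lowest common manager). The shortest path runs up from #11 to #24 and back down to #8: 1 + 4 = 5 links.

5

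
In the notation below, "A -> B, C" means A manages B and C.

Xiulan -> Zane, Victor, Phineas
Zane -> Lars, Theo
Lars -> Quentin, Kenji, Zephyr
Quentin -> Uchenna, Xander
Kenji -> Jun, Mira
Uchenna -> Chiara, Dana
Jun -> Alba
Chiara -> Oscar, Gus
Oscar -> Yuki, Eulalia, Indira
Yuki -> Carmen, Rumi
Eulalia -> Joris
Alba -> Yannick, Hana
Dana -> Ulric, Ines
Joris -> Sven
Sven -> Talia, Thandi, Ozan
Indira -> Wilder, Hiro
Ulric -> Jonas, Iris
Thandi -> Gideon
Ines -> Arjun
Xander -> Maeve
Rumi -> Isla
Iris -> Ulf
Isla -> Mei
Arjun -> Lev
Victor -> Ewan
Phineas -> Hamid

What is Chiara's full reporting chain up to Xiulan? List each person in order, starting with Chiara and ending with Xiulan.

Chiara reports to Uchenna. Uchenna reports to Quentin. Quentin reports to Lars. Lars reports to Zane. Zane reports to Xiulan. Xiulan is at the top.

Chiara -> Uchenna -> Quentin -> Lars -> Zane -> Xiulan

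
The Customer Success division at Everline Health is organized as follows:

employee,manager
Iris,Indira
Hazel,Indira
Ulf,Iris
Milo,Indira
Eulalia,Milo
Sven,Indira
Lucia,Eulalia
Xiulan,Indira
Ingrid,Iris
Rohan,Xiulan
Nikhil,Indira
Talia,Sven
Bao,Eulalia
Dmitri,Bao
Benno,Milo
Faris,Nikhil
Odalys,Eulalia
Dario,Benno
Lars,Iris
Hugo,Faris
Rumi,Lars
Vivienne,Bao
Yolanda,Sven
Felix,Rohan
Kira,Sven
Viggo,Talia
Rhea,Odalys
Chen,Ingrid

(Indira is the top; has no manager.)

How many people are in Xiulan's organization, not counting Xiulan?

2

Xiulan directly manages Rohan. Under Rohan: Felix (1). That's 2 in total.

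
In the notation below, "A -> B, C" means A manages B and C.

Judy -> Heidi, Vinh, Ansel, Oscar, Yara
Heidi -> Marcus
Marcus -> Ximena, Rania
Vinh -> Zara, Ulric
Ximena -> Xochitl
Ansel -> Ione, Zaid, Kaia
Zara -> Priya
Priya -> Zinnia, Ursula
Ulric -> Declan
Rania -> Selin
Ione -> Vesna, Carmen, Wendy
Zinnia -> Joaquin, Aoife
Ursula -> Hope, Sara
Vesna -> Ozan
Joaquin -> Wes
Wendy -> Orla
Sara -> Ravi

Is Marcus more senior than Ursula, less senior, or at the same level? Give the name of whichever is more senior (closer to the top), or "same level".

Marcus is 2 levels below Judy; Ursula is 4. Marcus is higher.

Marcus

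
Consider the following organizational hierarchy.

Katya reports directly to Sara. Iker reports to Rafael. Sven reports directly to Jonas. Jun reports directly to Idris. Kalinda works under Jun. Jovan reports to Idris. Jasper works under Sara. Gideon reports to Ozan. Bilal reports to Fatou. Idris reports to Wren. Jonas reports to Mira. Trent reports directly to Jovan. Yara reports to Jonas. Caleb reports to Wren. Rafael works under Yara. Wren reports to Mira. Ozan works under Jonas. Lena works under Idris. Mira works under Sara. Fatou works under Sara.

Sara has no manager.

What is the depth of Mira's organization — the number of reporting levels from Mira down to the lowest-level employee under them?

4

The longest chain under Mira runs Mira → Wren → Idris → Jun → Kalinda, which is 4 levels below Mira.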